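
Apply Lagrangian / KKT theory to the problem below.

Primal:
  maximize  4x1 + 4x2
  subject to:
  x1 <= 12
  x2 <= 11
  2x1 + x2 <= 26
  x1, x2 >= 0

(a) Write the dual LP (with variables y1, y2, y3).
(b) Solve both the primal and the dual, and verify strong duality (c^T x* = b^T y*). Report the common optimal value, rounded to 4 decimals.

The standard primal-dual pair for 'max c^T x s.t. A x <= b, x >= 0' is:
  Dual:  min b^T y  s.t.  A^T y >= c,  y >= 0.

So the dual LP is:
  minimize  12y1 + 11y2 + 26y3
  subject to:
    y1 + 2y3 >= 4
    y2 + y3 >= 4
    y1, y2, y3 >= 0

Solving the primal: x* = (7.5, 11).
  primal value c^T x* = 74.
Solving the dual: y* = (0, 2, 2).
  dual value b^T y* = 74.
Strong duality: c^T x* = b^T y*. Confirmed.

74


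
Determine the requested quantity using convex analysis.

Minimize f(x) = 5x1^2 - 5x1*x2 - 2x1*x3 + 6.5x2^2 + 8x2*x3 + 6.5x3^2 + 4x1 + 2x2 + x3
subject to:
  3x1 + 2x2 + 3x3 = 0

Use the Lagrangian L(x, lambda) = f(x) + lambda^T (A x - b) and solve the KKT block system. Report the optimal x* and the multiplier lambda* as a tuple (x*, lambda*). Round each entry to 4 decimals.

Form the Lagrangian:
  L(x, lambda) = (1/2) x^T Q x + c^T x + lambda^T (A x - b)
Stationarity (grad_x L = 0): Q x + c + A^T lambda = 0.
Primal feasibility: A x = b.

This gives the KKT block system:
  [ Q   A^T ] [ x     ]   [-c ]
  [ A    0  ] [ lambda ] = [ b ]

Solving the linear system:
  x*      = (-0.1349, -0.2143, 0.2778)
  lambda* = (-1.0556)
  f(x*)   = -0.3452

x* = (-0.1349, -0.2143, 0.2778), lambda* = (-1.0556)


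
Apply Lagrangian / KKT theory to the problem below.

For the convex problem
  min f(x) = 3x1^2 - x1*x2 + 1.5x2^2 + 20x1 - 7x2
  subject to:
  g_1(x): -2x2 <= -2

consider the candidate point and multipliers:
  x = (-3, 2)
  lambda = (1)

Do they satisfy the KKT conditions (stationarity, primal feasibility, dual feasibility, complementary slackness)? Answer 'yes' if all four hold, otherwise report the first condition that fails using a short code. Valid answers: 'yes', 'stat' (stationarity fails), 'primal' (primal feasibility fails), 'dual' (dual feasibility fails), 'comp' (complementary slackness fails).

Gradient of f: grad f(x) = Q x + c = (0, 2)
Constraint values g_i(x) = a_i^T x - b_i:
  g_1((-3, 2)) = -2
Stationarity residual: grad f(x) + sum_i lambda_i a_i = (0, 0)
  -> stationarity OK
Primal feasibility (all g_i <= 0): OK
Dual feasibility (all lambda_i >= 0): OK
Complementary slackness (lambda_i * g_i(x) = 0 for all i): FAILS

Verdict: the first failing condition is complementary_slackness -> comp.

comp


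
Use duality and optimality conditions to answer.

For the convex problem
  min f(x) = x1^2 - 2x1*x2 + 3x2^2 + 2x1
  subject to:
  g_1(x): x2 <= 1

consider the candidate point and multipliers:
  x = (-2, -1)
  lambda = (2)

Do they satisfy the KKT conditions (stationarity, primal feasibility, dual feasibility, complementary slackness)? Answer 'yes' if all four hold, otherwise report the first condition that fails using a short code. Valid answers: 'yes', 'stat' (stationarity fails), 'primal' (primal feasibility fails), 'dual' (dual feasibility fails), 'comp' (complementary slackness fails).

Gradient of f: grad f(x) = Q x + c = (0, -2)
Constraint values g_i(x) = a_i^T x - b_i:
  g_1((-2, -1)) = -2
Stationarity residual: grad f(x) + sum_i lambda_i a_i = (0, 0)
  -> stationarity OK
Primal feasibility (all g_i <= 0): OK
Dual feasibility (all lambda_i >= 0): OK
Complementary slackness (lambda_i * g_i(x) = 0 for all i): FAILS

Verdict: the first failing condition is complementary_slackness -> comp.

comp


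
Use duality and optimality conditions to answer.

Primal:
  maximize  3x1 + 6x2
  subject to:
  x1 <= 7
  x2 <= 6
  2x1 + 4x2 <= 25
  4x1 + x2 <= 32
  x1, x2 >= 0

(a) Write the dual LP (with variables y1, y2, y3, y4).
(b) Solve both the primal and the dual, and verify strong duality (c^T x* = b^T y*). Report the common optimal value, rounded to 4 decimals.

The standard primal-dual pair for 'max c^T x s.t. A x <= b, x >= 0' is:
  Dual:  min b^T y  s.t.  A^T y >= c,  y >= 0.

So the dual LP is:
  minimize  7y1 + 6y2 + 25y3 + 32y4
  subject to:
    y1 + 2y3 + 4y4 >= 3
    y2 + 4y3 + y4 >= 6
    y1, y2, y3, y4 >= 0

Solving the primal: x* = (7, 2.75).
  primal value c^T x* = 37.5.
Solving the dual: y* = (0, 0, 1.5, 0).
  dual value b^T y* = 37.5.
Strong duality: c^T x* = b^T y*. Confirmed.

37.5


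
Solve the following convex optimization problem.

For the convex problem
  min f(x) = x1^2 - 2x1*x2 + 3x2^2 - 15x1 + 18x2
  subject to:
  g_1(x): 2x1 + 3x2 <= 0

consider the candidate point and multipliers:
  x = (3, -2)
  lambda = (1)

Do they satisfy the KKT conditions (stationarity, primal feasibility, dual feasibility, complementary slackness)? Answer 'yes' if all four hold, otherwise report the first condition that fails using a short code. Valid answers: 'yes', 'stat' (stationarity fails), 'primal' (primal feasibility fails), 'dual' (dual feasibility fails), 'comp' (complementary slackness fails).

Gradient of f: grad f(x) = Q x + c = (-5, 0)
Constraint values g_i(x) = a_i^T x - b_i:
  g_1((3, -2)) = 0
Stationarity residual: grad f(x) + sum_i lambda_i a_i = (-3, 3)
  -> stationarity FAILS
Primal feasibility (all g_i <= 0): OK
Dual feasibility (all lambda_i >= 0): OK
Complementary slackness (lambda_i * g_i(x) = 0 for all i): OK

Verdict: the first failing condition is stationarity -> stat.

stat


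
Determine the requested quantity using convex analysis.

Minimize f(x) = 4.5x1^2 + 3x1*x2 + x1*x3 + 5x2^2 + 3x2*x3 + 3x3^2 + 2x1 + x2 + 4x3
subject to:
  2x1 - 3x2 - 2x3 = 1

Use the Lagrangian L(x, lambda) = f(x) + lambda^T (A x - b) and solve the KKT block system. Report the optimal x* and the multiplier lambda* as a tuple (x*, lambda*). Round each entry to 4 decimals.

Form the Lagrangian:
  L(x, lambda) = (1/2) x^T Q x + c^T x + lambda^T (A x - b)
Stationarity (grad_x L = 0): Q x + c + A^T lambda = 0.
Primal feasibility: A x = b.

This gives the KKT block system:
  [ Q   A^T ] [ x     ]   [-c ]
  [ A    0  ] [ lambda ] = [ b ]

Solving the linear system:
  x*      = (-0.1204, 0.1006, -0.7713)
  lambda* = (-0.2232)
  f(x*)   = -1.5011

x* = (-0.1204, 0.1006, -0.7713), lambda* = (-0.2232)


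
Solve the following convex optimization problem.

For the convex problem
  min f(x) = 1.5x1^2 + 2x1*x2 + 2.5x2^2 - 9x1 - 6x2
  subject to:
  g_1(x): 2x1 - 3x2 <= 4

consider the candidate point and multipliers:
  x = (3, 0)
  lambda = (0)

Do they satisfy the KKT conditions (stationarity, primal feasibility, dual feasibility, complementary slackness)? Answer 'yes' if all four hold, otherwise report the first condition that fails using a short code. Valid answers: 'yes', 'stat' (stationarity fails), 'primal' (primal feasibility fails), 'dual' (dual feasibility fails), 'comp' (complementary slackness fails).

Gradient of f: grad f(x) = Q x + c = (0, 0)
Constraint values g_i(x) = a_i^T x - b_i:
  g_1((3, 0)) = 2
Stationarity residual: grad f(x) + sum_i lambda_i a_i = (0, 0)
  -> stationarity OK
Primal feasibility (all g_i <= 0): FAILS
Dual feasibility (all lambda_i >= 0): OK
Complementary slackness (lambda_i * g_i(x) = 0 for all i): OK

Verdict: the first failing condition is primal_feasibility -> primal.

primal


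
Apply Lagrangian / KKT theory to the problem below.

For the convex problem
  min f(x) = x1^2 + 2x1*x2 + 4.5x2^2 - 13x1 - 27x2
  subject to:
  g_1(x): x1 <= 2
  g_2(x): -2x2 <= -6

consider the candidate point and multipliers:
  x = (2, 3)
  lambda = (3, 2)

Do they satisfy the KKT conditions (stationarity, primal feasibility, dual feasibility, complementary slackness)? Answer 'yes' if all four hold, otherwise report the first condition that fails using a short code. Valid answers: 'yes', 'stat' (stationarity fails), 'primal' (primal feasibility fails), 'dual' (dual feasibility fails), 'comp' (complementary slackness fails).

Gradient of f: grad f(x) = Q x + c = (-3, 4)
Constraint values g_i(x) = a_i^T x - b_i:
  g_1((2, 3)) = 0
  g_2((2, 3)) = 0
Stationarity residual: grad f(x) + sum_i lambda_i a_i = (0, 0)
  -> stationarity OK
Primal feasibility (all g_i <= 0): OK
Dual feasibility (all lambda_i >= 0): OK
Complementary slackness (lambda_i * g_i(x) = 0 for all i): OK

Verdict: yes, KKT holds.

yes


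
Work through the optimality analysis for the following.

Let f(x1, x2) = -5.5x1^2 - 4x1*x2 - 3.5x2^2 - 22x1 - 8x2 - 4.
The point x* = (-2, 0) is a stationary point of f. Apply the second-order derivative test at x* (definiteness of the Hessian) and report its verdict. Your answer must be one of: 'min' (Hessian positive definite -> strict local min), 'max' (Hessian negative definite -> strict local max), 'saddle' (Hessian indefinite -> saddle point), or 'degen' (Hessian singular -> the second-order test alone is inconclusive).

Compute the Hessian H = grad^2 f:
  H = [[-11, -4], [-4, -7]]
Verify stationarity: grad f(x*) = H x* + g = (0, 0).
Eigenvalues of H: -13.4721, -4.5279.
Both eigenvalues < 0, so H is negative definite -> x* is a strict local max.

max


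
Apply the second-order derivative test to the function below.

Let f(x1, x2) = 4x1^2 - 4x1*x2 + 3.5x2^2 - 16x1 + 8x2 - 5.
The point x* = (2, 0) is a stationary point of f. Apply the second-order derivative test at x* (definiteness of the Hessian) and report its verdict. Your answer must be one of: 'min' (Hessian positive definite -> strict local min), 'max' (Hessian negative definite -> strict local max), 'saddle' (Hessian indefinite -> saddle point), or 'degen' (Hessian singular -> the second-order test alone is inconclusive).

Compute the Hessian H = grad^2 f:
  H = [[8, -4], [-4, 7]]
Verify stationarity: grad f(x*) = H x* + g = (0, 0).
Eigenvalues of H: 3.4689, 11.5311.
Both eigenvalues > 0, so H is positive definite -> x* is a strict local min.

min


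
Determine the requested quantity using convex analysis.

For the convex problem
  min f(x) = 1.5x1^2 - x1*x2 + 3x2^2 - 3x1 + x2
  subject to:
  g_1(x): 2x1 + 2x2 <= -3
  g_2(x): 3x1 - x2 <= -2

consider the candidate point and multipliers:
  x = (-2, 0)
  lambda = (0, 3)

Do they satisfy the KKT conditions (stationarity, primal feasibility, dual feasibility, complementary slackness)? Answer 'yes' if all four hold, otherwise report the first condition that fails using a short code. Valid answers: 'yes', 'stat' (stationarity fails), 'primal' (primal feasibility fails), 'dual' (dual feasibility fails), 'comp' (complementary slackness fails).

Gradient of f: grad f(x) = Q x + c = (-9, 3)
Constraint values g_i(x) = a_i^T x - b_i:
  g_1((-2, 0)) = -1
  g_2((-2, 0)) = -4
Stationarity residual: grad f(x) + sum_i lambda_i a_i = (0, 0)
  -> stationarity OK
Primal feasibility (all g_i <= 0): OK
Dual feasibility (all lambda_i >= 0): OK
Complementary slackness (lambda_i * g_i(x) = 0 for all i): FAILS

Verdict: the first failing condition is complementary_slackness -> comp.

comp


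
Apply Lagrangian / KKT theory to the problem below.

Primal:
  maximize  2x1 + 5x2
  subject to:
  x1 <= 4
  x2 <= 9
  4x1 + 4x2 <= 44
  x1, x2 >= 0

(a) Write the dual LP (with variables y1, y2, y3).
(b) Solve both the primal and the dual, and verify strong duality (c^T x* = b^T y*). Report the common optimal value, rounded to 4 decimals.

The standard primal-dual pair for 'max c^T x s.t. A x <= b, x >= 0' is:
  Dual:  min b^T y  s.t.  A^T y >= c,  y >= 0.

So the dual LP is:
  minimize  4y1 + 9y2 + 44y3
  subject to:
    y1 + 4y3 >= 2
    y2 + 4y3 >= 5
    y1, y2, y3 >= 0

Solving the primal: x* = (2, 9).
  primal value c^T x* = 49.
Solving the dual: y* = (0, 3, 0.5).
  dual value b^T y* = 49.
Strong duality: c^T x* = b^T y*. Confirmed.

49


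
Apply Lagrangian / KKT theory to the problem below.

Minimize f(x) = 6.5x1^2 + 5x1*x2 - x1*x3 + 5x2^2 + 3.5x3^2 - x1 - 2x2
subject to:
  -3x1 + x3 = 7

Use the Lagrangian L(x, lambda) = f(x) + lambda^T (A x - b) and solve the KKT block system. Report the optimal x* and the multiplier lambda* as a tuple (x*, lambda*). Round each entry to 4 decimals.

Form the Lagrangian:
  L(x, lambda) = (1/2) x^T Q x + c^T x + lambda^T (A x - b)
Stationarity (grad_x L = 0): Q x + c + A^T lambda = 0.
Primal feasibility: A x = b.

This gives the KKT block system:
  [ Q   A^T ] [ x     ]   [-c ]
  [ A    0  ] [ lambda ] = [ b ]

Solving the linear system:
  x*      = (-2.0741, 1.237, 0.7778)
  lambda* = (-7.5185)
  f(x*)   = 26.1148

x* = (-2.0741, 1.237, 0.7778), lambda* = (-7.5185)


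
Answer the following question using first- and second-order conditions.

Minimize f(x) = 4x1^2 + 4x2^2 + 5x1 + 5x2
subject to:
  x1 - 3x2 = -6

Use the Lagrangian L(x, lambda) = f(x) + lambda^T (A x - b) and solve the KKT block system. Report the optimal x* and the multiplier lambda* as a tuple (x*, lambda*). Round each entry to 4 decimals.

Form the Lagrangian:
  L(x, lambda) = (1/2) x^T Q x + c^T x + lambda^T (A x - b)
Stationarity (grad_x L = 0): Q x + c + A^T lambda = 0.
Primal feasibility: A x = b.

This gives the KKT block system:
  [ Q   A^T ] [ x     ]   [-c ]
  [ A    0  ] [ lambda ] = [ b ]

Solving the linear system:
  x*      = (-1.35, 1.55)
  lambda* = (5.8)
  f(x*)   = 17.9

x* = (-1.35, 1.55), lambda* = (5.8)


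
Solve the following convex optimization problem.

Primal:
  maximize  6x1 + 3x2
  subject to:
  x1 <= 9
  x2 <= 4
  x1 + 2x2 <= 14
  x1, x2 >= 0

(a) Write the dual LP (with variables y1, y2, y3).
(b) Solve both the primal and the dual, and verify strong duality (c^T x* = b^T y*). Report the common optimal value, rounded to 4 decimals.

The standard primal-dual pair for 'max c^T x s.t. A x <= b, x >= 0' is:
  Dual:  min b^T y  s.t.  A^T y >= c,  y >= 0.

So the dual LP is:
  minimize  9y1 + 4y2 + 14y3
  subject to:
    y1 + y3 >= 6
    y2 + 2y3 >= 3
    y1, y2, y3 >= 0

Solving the primal: x* = (9, 2.5).
  primal value c^T x* = 61.5.
Solving the dual: y* = (4.5, 0, 1.5).
  dual value b^T y* = 61.5.
Strong duality: c^T x* = b^T y*. Confirmed.

61.5


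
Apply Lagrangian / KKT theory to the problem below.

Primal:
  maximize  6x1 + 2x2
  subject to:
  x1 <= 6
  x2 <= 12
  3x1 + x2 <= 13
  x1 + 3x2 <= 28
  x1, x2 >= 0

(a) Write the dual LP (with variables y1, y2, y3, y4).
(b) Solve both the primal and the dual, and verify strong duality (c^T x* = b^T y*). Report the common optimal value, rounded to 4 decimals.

The standard primal-dual pair for 'max c^T x s.t. A x <= b, x >= 0' is:
  Dual:  min b^T y  s.t.  A^T y >= c,  y >= 0.

So the dual LP is:
  minimize  6y1 + 12y2 + 13y3 + 28y4
  subject to:
    y1 + 3y3 + y4 >= 6
    y2 + y3 + 3y4 >= 2
    y1, y2, y3, y4 >= 0

Solving the primal: x* = (1.375, 8.875).
  primal value c^T x* = 26.
Solving the dual: y* = (0, 0, 2, 0).
  dual value b^T y* = 26.
Strong duality: c^T x* = b^T y*. Confirmed.

26


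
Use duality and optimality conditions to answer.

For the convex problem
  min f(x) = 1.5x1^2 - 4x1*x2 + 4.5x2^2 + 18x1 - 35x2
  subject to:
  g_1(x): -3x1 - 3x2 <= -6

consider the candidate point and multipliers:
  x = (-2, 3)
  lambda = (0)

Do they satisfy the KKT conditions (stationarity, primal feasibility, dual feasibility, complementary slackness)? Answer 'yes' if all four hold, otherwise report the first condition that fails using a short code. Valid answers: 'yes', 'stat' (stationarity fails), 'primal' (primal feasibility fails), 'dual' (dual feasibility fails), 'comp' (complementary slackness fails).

Gradient of f: grad f(x) = Q x + c = (0, 0)
Constraint values g_i(x) = a_i^T x - b_i:
  g_1((-2, 3)) = 3
Stationarity residual: grad f(x) + sum_i lambda_i a_i = (0, 0)
  -> stationarity OK
Primal feasibility (all g_i <= 0): FAILS
Dual feasibility (all lambda_i >= 0): OK
Complementary slackness (lambda_i * g_i(x) = 0 for all i): OK

Verdict: the first failing condition is primal_feasibility -> primal.

primal


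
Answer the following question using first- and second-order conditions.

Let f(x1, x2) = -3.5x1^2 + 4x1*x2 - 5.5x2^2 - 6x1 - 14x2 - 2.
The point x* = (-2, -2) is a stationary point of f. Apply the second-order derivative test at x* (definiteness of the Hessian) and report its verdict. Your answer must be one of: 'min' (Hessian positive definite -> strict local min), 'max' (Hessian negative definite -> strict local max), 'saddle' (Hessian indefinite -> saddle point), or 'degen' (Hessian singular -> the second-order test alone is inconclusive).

Compute the Hessian H = grad^2 f:
  H = [[-7, 4], [4, -11]]
Verify stationarity: grad f(x*) = H x* + g = (0, 0).
Eigenvalues of H: -13.4721, -4.5279.
Both eigenvalues < 0, so H is negative definite -> x* is a strict local max.

max


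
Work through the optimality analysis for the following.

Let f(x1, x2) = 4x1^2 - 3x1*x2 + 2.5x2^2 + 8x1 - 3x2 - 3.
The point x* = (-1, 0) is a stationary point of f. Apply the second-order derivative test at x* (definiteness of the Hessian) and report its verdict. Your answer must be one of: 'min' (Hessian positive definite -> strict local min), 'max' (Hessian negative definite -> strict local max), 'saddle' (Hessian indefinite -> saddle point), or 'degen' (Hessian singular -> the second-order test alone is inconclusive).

Compute the Hessian H = grad^2 f:
  H = [[8, -3], [-3, 5]]
Verify stationarity: grad f(x*) = H x* + g = (0, 0).
Eigenvalues of H: 3.1459, 9.8541.
Both eigenvalues > 0, so H is positive definite -> x* is a strict local min.

min


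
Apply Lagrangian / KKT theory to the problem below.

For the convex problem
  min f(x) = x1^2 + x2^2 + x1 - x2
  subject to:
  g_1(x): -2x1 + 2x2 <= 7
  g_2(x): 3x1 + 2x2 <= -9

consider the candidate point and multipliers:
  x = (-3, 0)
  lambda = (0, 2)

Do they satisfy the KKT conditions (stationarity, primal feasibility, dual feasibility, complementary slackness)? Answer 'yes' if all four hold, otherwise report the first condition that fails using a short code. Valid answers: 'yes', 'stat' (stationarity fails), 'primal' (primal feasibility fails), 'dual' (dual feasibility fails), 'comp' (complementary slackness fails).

Gradient of f: grad f(x) = Q x + c = (-5, -1)
Constraint values g_i(x) = a_i^T x - b_i:
  g_1((-3, 0)) = -1
  g_2((-3, 0)) = 0
Stationarity residual: grad f(x) + sum_i lambda_i a_i = (1, 3)
  -> stationarity FAILS
Primal feasibility (all g_i <= 0): OK
Dual feasibility (all lambda_i >= 0): OK
Complementary slackness (lambda_i * g_i(x) = 0 for all i): OK

Verdict: the first failing condition is stationarity -> stat.

stat


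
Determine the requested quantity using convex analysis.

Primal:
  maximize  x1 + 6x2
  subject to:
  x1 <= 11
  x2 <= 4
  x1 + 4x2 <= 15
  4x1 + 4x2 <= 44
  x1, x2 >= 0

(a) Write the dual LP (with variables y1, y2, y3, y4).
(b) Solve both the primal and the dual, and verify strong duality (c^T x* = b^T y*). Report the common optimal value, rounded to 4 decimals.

The standard primal-dual pair for 'max c^T x s.t. A x <= b, x >= 0' is:
  Dual:  min b^T y  s.t.  A^T y >= c,  y >= 0.

So the dual LP is:
  minimize  11y1 + 4y2 + 15y3 + 44y4
  subject to:
    y1 + y3 + 4y4 >= 1
    y2 + 4y3 + 4y4 >= 6
    y1, y2, y3, y4 >= 0

Solving the primal: x* = (0, 3.75).
  primal value c^T x* = 22.5.
Solving the dual: y* = (0, 0, 1.5, 0).
  dual value b^T y* = 22.5.
Strong duality: c^T x* = b^T y*. Confirmed.

22.5


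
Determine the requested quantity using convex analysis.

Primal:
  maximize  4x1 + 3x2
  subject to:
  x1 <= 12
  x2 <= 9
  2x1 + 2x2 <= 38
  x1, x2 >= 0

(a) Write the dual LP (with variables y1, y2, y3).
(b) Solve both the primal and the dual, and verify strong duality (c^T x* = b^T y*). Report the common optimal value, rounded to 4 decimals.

The standard primal-dual pair for 'max c^T x s.t. A x <= b, x >= 0' is:
  Dual:  min b^T y  s.t.  A^T y >= c,  y >= 0.

So the dual LP is:
  minimize  12y1 + 9y2 + 38y3
  subject to:
    y1 + 2y3 >= 4
    y2 + 2y3 >= 3
    y1, y2, y3 >= 0

Solving the primal: x* = (12, 7).
  primal value c^T x* = 69.
Solving the dual: y* = (1, 0, 1.5).
  dual value b^T y* = 69.
Strong duality: c^T x* = b^T y*. Confirmed.

69


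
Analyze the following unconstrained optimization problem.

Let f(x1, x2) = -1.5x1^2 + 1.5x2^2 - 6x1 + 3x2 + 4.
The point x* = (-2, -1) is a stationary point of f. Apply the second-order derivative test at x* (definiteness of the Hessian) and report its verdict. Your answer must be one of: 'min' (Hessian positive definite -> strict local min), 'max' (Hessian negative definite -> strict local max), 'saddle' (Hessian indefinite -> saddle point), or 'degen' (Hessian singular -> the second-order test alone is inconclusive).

Compute the Hessian H = grad^2 f:
  H = [[-3, 0], [0, 3]]
Verify stationarity: grad f(x*) = H x* + g = (0, 0).
Eigenvalues of H: -3, 3.
Eigenvalues have mixed signs, so H is indefinite -> x* is a saddle point.

saddle


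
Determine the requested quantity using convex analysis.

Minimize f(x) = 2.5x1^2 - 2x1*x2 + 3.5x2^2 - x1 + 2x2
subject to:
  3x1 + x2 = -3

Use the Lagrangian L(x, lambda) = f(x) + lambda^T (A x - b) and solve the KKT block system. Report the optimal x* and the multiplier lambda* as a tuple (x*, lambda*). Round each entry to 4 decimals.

Form the Lagrangian:
  L(x, lambda) = (1/2) x^T Q x + c^T x + lambda^T (A x - b)
Stationarity (grad_x L = 0): Q x + c + A^T lambda = 0.
Primal feasibility: A x = b.

This gives the KKT block system:
  [ Q   A^T ] [ x     ]   [-c ]
  [ A    0  ] [ lambda ] = [ b ]

Solving the linear system:
  x*      = (-0.775, -0.675)
  lambda* = (1.175)
  f(x*)   = 1.475

x* = (-0.775, -0.675), lambda* = (1.175)


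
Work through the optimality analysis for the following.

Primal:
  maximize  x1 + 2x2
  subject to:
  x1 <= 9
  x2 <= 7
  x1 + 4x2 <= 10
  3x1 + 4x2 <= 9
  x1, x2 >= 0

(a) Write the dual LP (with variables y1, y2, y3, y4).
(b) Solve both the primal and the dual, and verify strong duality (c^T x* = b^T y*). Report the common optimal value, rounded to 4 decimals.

The standard primal-dual pair for 'max c^T x s.t. A x <= b, x >= 0' is:
  Dual:  min b^T y  s.t.  A^T y >= c,  y >= 0.

So the dual LP is:
  minimize  9y1 + 7y2 + 10y3 + 9y4
  subject to:
    y1 + y3 + 3y4 >= 1
    y2 + 4y3 + 4y4 >= 2
    y1, y2, y3, y4 >= 0

Solving the primal: x* = (0, 2.25).
  primal value c^T x* = 4.5.
Solving the dual: y* = (0, 0, 0, 0.5).
  dual value b^T y* = 4.5.
Strong duality: c^T x* = b^T y*. Confirmed.

4.5


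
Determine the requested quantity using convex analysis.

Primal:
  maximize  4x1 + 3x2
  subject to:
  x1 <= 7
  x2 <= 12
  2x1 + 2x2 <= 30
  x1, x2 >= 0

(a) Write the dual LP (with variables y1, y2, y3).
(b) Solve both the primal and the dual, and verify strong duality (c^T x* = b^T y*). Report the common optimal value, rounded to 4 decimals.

The standard primal-dual pair for 'max c^T x s.t. A x <= b, x >= 0' is:
  Dual:  min b^T y  s.t.  A^T y >= c,  y >= 0.

So the dual LP is:
  minimize  7y1 + 12y2 + 30y3
  subject to:
    y1 + 2y3 >= 4
    y2 + 2y3 >= 3
    y1, y2, y3 >= 0

Solving the primal: x* = (7, 8).
  primal value c^T x* = 52.
Solving the dual: y* = (1, 0, 1.5).
  dual value b^T y* = 52.
Strong duality: c^T x* = b^T y*. Confirmed.

52


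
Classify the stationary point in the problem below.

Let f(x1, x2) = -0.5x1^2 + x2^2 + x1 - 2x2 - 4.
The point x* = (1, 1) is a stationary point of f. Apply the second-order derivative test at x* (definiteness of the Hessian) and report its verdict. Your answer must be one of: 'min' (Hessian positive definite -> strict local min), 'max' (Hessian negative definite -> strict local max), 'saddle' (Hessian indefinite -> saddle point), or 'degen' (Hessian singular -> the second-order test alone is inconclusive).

Compute the Hessian H = grad^2 f:
  H = [[-1, 0], [0, 2]]
Verify stationarity: grad f(x*) = H x* + g = (0, 0).
Eigenvalues of H: -1, 2.
Eigenvalues have mixed signs, so H is indefinite -> x* is a saddle point.

saddle


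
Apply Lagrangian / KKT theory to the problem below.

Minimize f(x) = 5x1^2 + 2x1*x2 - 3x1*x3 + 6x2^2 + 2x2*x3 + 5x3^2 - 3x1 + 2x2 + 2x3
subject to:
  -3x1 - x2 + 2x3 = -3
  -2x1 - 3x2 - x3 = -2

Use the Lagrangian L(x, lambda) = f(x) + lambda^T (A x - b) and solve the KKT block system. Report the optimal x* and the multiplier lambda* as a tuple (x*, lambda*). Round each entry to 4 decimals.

Form the Lagrangian:
  L(x, lambda) = (1/2) x^T Q x + c^T x + lambda^T (A x - b)
Stationarity (grad_x L = 0): Q x + c + A^T lambda = 0.
Primal feasibility: A x = b.

This gives the KKT block system:
  [ Q   A^T ] [ x     ]   [-c ]
  [ A    0  ] [ lambda ] = [ b ]

Solving the linear system:
  x*      = (0.8889, 0.1111, -0.1111)
  lambda* = (1.3651, 1.1746)
  f(x*)   = 1.8889

x* = (0.8889, 0.1111, -0.1111), lambda* = (1.3651, 1.1746)


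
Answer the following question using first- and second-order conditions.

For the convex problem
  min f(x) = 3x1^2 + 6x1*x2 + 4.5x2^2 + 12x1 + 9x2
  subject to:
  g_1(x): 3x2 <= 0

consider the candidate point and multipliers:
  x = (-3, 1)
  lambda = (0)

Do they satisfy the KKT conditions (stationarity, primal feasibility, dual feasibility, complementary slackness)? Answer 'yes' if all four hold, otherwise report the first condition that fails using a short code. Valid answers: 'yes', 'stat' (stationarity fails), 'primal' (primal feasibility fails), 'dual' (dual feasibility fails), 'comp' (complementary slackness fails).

Gradient of f: grad f(x) = Q x + c = (0, 0)
Constraint values g_i(x) = a_i^T x - b_i:
  g_1((-3, 1)) = 3
Stationarity residual: grad f(x) + sum_i lambda_i a_i = (0, 0)
  -> stationarity OK
Primal feasibility (all g_i <= 0): FAILS
Dual feasibility (all lambda_i >= 0): OK
Complementary slackness (lambda_i * g_i(x) = 0 for all i): OK

Verdict: the first failing condition is primal_feasibility -> primal.

primal


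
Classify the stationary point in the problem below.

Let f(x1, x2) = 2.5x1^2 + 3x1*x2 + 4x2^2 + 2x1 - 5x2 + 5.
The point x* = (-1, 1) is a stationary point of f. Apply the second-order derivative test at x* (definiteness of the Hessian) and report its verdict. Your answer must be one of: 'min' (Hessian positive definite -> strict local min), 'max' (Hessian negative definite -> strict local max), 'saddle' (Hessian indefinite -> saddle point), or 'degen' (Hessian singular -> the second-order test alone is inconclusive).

Compute the Hessian H = grad^2 f:
  H = [[5, 3], [3, 8]]
Verify stationarity: grad f(x*) = H x* + g = (0, 0).
Eigenvalues of H: 3.1459, 9.8541.
Both eigenvalues > 0, so H is positive definite -> x* is a strict local min.

min


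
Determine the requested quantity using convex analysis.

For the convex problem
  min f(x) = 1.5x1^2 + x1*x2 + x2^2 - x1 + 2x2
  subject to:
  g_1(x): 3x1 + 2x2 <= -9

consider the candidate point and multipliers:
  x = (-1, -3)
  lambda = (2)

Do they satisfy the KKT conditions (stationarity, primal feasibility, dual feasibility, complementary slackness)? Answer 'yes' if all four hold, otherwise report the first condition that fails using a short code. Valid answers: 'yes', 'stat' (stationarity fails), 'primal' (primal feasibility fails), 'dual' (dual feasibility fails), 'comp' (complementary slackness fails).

Gradient of f: grad f(x) = Q x + c = (-7, -5)
Constraint values g_i(x) = a_i^T x - b_i:
  g_1((-1, -3)) = 0
Stationarity residual: grad f(x) + sum_i lambda_i a_i = (-1, -1)
  -> stationarity FAILS
Primal feasibility (all g_i <= 0): OK
Dual feasibility (all lambda_i >= 0): OK
Complementary slackness (lambda_i * g_i(x) = 0 for all i): OK

Verdict: the first failing condition is stationarity -> stat.

stat


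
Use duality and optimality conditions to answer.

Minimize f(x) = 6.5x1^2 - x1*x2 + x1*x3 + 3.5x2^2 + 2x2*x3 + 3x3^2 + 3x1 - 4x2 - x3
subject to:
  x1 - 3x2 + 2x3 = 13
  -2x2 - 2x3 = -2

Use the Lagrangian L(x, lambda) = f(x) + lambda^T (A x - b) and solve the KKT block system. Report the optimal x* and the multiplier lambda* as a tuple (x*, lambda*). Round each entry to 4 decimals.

Form the Lagrangian:
  L(x, lambda) = (1/2) x^T Q x + c^T x + lambda^T (A x - b)
Stationarity (grad_x L = 0): Q x + c + A^T lambda = 0.
Primal feasibility: A x = b.

This gives the KKT block system:
  [ Q   A^T ] [ x     ]   [-c ]
  [ A    0  ] [ lambda ] = [ b ]

Solving the linear system:
  x*      = (-0.242, -2.2484, 3.2484)
  lambda* = (-5.3503, 1.5255)
  f(x*)   = 38.8121

x* = (-0.242, -2.2484, 3.2484), lambda* = (-5.3503, 1.5255)


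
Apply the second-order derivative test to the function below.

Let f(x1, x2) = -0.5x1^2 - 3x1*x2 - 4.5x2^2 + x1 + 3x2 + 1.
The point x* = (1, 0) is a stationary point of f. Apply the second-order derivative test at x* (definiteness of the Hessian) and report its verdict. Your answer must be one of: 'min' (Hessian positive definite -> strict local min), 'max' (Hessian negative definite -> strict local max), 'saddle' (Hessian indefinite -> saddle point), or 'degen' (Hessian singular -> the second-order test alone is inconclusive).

Compute the Hessian H = grad^2 f:
  H = [[-1, -3], [-3, -9]]
Verify stationarity: grad f(x*) = H x* + g = (0, 0).
Eigenvalues of H: -10, 0.
H has a zero eigenvalue (singular; negative semidefinite but not definite), so H is neither positive definite, negative definite, nor indefinite. The second-order test alone is inconclusive -> degen.
(Indeed, f is constant along the null direction of H through x*, so x* is not a strict local extremum.)

degen


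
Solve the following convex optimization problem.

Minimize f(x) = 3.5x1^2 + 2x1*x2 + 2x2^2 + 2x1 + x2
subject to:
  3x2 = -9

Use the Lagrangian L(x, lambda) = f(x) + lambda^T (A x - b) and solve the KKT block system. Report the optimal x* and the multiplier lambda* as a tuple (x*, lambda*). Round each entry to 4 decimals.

Form the Lagrangian:
  L(x, lambda) = (1/2) x^T Q x + c^T x + lambda^T (A x - b)
Stationarity (grad_x L = 0): Q x + c + A^T lambda = 0.
Primal feasibility: A x = b.

This gives the KKT block system:
  [ Q   A^T ] [ x     ]   [-c ]
  [ A    0  ] [ lambda ] = [ b ]

Solving the linear system:
  x*      = (0.5714, -3)
  lambda* = (3.2857)
  f(x*)   = 13.8571

x* = (0.5714, -3), lambda* = (3.2857)


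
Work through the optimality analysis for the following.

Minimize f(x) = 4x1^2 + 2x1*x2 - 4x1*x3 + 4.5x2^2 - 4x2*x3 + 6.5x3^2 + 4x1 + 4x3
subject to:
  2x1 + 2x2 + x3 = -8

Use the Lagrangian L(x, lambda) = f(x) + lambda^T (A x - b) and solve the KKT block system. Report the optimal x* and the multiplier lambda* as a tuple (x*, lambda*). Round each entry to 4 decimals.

Form the Lagrangian:
  L(x, lambda) = (1/2) x^T Q x + c^T x + lambda^T (A x - b)
Stationarity (grad_x L = 0): Q x + c + A^T lambda = 0.
Primal feasibility: A x = b.

This gives the KKT block system:
  [ Q   A^T ] [ x     ]   [-c ]
  [ A    0  ] [ lambda ] = [ b ]

Solving the linear system:
  x*      = (-2.0294, -1.1681, -1.605)
  lambda* = (4.0756)
  f(x*)   = 9.0336

x* = (-2.0294, -1.1681, -1.605), lambda* = (4.0756)


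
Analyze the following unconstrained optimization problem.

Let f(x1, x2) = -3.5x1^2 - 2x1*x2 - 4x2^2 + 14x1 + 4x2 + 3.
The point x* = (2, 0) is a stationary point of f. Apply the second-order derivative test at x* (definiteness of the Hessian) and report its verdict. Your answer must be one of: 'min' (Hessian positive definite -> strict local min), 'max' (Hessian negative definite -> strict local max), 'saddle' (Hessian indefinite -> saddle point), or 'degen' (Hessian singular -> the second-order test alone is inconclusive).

Compute the Hessian H = grad^2 f:
  H = [[-7, -2], [-2, -8]]
Verify stationarity: grad f(x*) = H x* + g = (0, 0).
Eigenvalues of H: -9.5616, -5.4384.
Both eigenvalues < 0, so H is negative definite -> x* is a strict local max.

max


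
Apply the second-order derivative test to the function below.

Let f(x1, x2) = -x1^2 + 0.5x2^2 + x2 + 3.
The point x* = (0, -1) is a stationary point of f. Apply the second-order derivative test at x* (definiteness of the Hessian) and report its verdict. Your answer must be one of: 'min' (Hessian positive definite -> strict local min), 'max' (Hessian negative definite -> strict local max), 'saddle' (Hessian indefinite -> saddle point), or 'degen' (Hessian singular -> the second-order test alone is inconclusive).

Compute the Hessian H = grad^2 f:
  H = [[-2, 0], [0, 1]]
Verify stationarity: grad f(x*) = H x* + g = (0, 0).
Eigenvalues of H: -2, 1.
Eigenvalues have mixed signs, so H is indefinite -> x* is a saddle point.

saddle


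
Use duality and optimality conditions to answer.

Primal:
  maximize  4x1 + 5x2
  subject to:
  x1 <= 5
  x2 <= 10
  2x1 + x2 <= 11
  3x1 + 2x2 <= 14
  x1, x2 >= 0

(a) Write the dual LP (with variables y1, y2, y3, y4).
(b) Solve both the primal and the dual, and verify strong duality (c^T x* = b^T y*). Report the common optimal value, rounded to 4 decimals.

The standard primal-dual pair for 'max c^T x s.t. A x <= b, x >= 0' is:
  Dual:  min b^T y  s.t.  A^T y >= c,  y >= 0.

So the dual LP is:
  minimize  5y1 + 10y2 + 11y3 + 14y4
  subject to:
    y1 + 2y3 + 3y4 >= 4
    y2 + y3 + 2y4 >= 5
    y1, y2, y3, y4 >= 0

Solving the primal: x* = (0, 7).
  primal value c^T x* = 35.
Solving the dual: y* = (0, 0, 0, 2.5).
  dual value b^T y* = 35.
Strong duality: c^T x* = b^T y*. Confirmed.

35


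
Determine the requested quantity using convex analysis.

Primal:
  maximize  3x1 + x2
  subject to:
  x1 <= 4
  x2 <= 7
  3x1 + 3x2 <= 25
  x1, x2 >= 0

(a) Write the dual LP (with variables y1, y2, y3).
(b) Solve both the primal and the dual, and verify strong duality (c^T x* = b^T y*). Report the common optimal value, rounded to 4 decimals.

The standard primal-dual pair for 'max c^T x s.t. A x <= b, x >= 0' is:
  Dual:  min b^T y  s.t.  A^T y >= c,  y >= 0.

So the dual LP is:
  minimize  4y1 + 7y2 + 25y3
  subject to:
    y1 + 3y3 >= 3
    y2 + 3y3 >= 1
    y1, y2, y3 >= 0

Solving the primal: x* = (4, 4.3333).
  primal value c^T x* = 16.3333.
Solving the dual: y* = (2, 0, 0.3333).
  dual value b^T y* = 16.3333.
Strong duality: c^T x* = b^T y*. Confirmed.

16.3333


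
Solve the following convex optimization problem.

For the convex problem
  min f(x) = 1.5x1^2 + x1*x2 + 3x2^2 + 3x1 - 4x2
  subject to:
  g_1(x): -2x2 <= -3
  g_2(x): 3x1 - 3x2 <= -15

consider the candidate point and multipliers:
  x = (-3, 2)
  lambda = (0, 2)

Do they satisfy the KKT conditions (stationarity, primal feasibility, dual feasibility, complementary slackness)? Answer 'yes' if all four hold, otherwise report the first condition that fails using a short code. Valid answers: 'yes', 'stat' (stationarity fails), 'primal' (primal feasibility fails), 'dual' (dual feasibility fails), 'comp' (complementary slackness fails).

Gradient of f: grad f(x) = Q x + c = (-4, 5)
Constraint values g_i(x) = a_i^T x - b_i:
  g_1((-3, 2)) = -1
  g_2((-3, 2)) = 0
Stationarity residual: grad f(x) + sum_i lambda_i a_i = (2, -1)
  -> stationarity FAILS
Primal feasibility (all g_i <= 0): OK
Dual feasibility (all lambda_i >= 0): OK
Complementary slackness (lambda_i * g_i(x) = 0 for all i): OK

Verdict: the first failing condition is stationarity -> stat.

stat


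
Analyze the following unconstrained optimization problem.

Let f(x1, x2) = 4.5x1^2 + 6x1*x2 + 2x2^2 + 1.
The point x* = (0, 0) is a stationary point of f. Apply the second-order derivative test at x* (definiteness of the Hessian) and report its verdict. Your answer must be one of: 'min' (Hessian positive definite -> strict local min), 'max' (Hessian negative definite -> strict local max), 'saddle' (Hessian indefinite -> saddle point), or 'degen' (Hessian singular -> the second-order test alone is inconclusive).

Compute the Hessian H = grad^2 f:
  H = [[9, 6], [6, 4]]
Verify stationarity: grad f(x*) = H x* + g = (0, 0).
Eigenvalues of H: 0, 13.
H has a zero eigenvalue (singular; positive semidefinite but not definite), so H is neither positive definite, negative definite, nor indefinite. The second-order test alone is inconclusive -> degen.
(Indeed, f is constant along the null direction of H through x*, so x* is not a strict local extremum.)

degen


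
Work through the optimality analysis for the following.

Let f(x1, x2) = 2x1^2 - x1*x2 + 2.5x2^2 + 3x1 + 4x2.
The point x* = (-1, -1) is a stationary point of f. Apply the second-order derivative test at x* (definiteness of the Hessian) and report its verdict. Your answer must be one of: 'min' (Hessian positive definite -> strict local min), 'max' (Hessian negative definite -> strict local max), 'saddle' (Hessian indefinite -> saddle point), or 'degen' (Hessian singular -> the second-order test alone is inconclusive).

Compute the Hessian H = grad^2 f:
  H = [[4, -1], [-1, 5]]
Verify stationarity: grad f(x*) = H x* + g = (0, 0).
Eigenvalues of H: 3.382, 5.618.
Both eigenvalues > 0, so H is positive definite -> x* is a strict local min.

min


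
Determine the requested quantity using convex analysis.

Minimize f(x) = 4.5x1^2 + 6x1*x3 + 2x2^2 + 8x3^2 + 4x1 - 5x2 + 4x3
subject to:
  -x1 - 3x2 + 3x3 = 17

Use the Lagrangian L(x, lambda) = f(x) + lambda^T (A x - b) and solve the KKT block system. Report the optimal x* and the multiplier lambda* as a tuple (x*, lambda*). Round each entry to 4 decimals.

Form the Lagrangian:
  L(x, lambda) = (1/2) x^T Q x + c^T x + lambda^T (A x - b)
Stationarity (grad_x L = 0): Q x + c + A^T lambda = 0.
Primal feasibility: A x = b.

This gives the KKT block system:
  [ Q   A^T ] [ x     ]   [-c ]
  [ A    0  ] [ lambda ] = [ b ]

Solving the linear system:
  x*      = (-2.2434, -3.2121, 1.7068)
  lambda* = (-5.9495)
  f(x*)   = 57.5276

x* = (-2.2434, -3.2121, 1.7068), lambda* = (-5.9495)


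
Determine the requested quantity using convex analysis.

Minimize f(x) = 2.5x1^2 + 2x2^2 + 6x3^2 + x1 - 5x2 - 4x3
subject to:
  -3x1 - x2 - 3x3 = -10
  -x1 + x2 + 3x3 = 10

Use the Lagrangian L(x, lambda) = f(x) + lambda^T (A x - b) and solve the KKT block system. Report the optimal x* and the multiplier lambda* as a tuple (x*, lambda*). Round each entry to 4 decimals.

Form the Lagrangian:
  L(x, lambda) = (1/2) x^T Q x + c^T x + lambda^T (A x - b)
Stationarity (grad_x L = 0): Q x + c + A^T lambda = 0.
Primal feasibility: A x = b.

This gives the KKT block system:
  [ Q   A^T ] [ x     ]   [-c ]
  [ A    0  ] [ lambda ] = [ b ]

Solving the linear system:
  x*      = (0, 3.1875, 2.2708)
  lambda* = (2.1875, -5.5625)
  f(x*)   = 26.2396

x* = (0, 3.1875, 2.2708), lambda* = (2.1875, -5.5625)


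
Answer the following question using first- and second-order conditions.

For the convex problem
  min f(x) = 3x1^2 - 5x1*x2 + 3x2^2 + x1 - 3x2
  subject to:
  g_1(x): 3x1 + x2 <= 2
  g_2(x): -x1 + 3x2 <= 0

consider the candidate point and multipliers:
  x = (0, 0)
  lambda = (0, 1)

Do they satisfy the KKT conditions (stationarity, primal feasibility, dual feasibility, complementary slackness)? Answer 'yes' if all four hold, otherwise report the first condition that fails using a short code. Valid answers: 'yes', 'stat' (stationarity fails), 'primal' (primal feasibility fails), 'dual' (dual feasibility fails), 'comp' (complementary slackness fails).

Gradient of f: grad f(x) = Q x + c = (1, -3)
Constraint values g_i(x) = a_i^T x - b_i:
  g_1((0, 0)) = -2
  g_2((0, 0)) = 0
Stationarity residual: grad f(x) + sum_i lambda_i a_i = (0, 0)
  -> stationarity OK
Primal feasibility (all g_i <= 0): OK
Dual feasibility (all lambda_i >= 0): OK
Complementary slackness (lambda_i * g_i(x) = 0 for all i): OK

Verdict: yes, KKT holds.

yes


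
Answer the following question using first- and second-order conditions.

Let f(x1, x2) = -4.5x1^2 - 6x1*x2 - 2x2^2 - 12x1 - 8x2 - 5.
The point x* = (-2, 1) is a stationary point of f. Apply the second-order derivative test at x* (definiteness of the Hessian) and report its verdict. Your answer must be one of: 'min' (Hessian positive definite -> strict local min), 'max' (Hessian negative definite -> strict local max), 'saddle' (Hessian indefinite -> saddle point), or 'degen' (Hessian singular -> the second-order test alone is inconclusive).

Compute the Hessian H = grad^2 f:
  H = [[-9, -6], [-6, -4]]
Verify stationarity: grad f(x*) = H x* + g = (0, 0).
Eigenvalues of H: -13, 0.
H has a zero eigenvalue (singular; negative semidefinite but not definite), so H is neither positive definite, negative definite, nor indefinite. The second-order test alone is inconclusive -> degen.
(Indeed, f is constant along the null direction of H through x*, so x* is not a strict local extremum.)

degen
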